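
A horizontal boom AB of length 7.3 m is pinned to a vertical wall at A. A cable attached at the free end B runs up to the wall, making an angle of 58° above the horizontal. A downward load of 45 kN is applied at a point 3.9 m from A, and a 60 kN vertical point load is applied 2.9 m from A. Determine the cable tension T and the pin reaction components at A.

ΣM about A: T·sin58°·7.3 − 45·3.9 − 60·2.9 = 0 → T = 349.5/(7.3·0.848048) = 56.4552 ≈ 56.46 kN.
ΣF_x = 0: A_x − T·cos58° = 0 → A_x = 56.4552 × 0.529919 = 29.92 kN.
ΣF_y = 0: A_y + T·sin58° − 45 − 60 = 0 → A_y = 105 − 56.4552 × 0.848048 = 57.12 kN.

T = 56.46 kN, A_x = 29.92 kN, A_y = 57.12 kN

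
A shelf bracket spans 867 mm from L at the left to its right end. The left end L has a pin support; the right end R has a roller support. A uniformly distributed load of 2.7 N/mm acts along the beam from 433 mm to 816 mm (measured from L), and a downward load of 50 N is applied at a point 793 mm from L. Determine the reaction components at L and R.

Resultant of the distributed load: 2.7 × 383 = 1034.1 N at 624.5 mm from L.
Taking moments about L: R_y·867 − (2.7·383)·624.5 − 50·793 = 0 → R_y = 685445.45/867 = 790.595 ≈ 790.6 N.
ΣF_y = 0: L_y + 790.595 − 2.7·383 − 50 = 0 → L_y = 293.5 N.
ΣF_x = 0: no horizontal applied forces, so L_x = 0.

L_x = 0, L_y = 293.5 N, R_y = 790.6 N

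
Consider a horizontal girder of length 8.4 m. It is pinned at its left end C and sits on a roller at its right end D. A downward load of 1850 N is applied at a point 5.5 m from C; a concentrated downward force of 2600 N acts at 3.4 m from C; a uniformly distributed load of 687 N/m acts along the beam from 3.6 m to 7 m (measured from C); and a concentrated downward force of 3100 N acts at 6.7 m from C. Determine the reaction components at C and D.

C_x = 0, C_y = 3676 N, D_y = 6210 N

Resultant of the distributed load: 687 × 3.4 = 2335.8 N at 5.3 m from C.
Taking moments about C: D_y·8.4 − 1850·5.5 − 2600·3.4 − (687·3.4)·5.3 − 3100·6.7 = 0 → D_y = 52164.74/8.4 = 6210.09 ≈ 6210 N.
ΣF_y = 0: C_y + 6210.09 − 1850 − 2600 − 687·3.4 − 3100 = 0 → C_y = 3676 N.
ΣF_x = 0: no horizontal applied forces, so C_x = 0.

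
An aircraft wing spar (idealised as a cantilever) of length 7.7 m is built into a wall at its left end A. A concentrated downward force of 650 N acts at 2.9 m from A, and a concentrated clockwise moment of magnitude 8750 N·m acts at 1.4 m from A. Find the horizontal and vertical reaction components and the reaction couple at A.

A_x = 0, A_y = 650.0 N, M_A = 10640 N·m

ΣF_x = 0: A_x = 0.
ΣF_y = 0: A_y − 650 = 0 → A_y = 650.0 N.
ΣM about A: M_A − 650·2.9 − 8750 = 0 → M_A = 10640 N·m.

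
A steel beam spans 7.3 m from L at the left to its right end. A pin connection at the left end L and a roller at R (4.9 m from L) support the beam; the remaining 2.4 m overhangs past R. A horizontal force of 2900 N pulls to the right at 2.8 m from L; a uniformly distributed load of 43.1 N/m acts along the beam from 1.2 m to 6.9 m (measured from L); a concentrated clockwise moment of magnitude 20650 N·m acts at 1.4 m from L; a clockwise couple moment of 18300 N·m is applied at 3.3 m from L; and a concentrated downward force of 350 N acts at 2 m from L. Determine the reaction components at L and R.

Resultant of the distributed load: 43.1 × 5.7 = 245.67 N at 4.05 m from L.
ΣM about L: R_y·4.9 − (43.1·5.7)·4.05 − 20650 − 18300 − 350·2 = 0 → R_y = 40644.9635/4.9 = 8294.89 ≈ 8295 N.
ΣF_y = 0: L_y + 8294.89 − 43.1·5.7 − 350 = 0 → L_y = -7699 N.
ΣF_x = 0: L_x + 2900 = 0 → L_x = -2900 N.

L_x = -2900 N, L_y = -7699 N, R_y = 8295 N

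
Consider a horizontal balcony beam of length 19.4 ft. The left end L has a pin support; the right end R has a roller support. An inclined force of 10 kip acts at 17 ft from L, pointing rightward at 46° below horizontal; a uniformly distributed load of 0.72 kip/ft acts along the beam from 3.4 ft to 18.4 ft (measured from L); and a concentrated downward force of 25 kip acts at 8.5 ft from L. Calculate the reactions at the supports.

L_x = -6.947 kip, L_y = 19.67 kip, R_y = 23.33 kip

Resultant of the distributed load: 0.72 × 15 = 10.8 kip at 10.9 ft from L.
Moments about L: R_y·19.4 − 10·sin46°·17 − (0.72·15)·10.9 − 25·8.5 = 0 → R_y = 452.508/19.4 = 23.3252 ≈ 23.33 kip.
ΣF_y = 0: L_y + 23.3252 − 10·sin46° − 0.72·15 − 25 = 0 → L_y = 19.67 kip.
ΣF_x = 0: L_x + 10·cos46° = 0 → L_x = -6.947 kip.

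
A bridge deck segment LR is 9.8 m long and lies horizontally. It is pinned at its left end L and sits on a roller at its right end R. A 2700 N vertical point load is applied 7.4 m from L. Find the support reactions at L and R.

ΣM about L: R_y·9.8 − 2700·7.4 = 0 → R_y = 19980/9.8 = 2038.78 ≈ 2039 N.
ΣF_y = 0: L_y + 2038.78 − 2700 = 0 → L_y = 661.2 N.
ΣF_x = 0: no horizontal applied forces, so L_x = 0.

L_x = 0, L_y = 661.2 N, R_y = 2039 N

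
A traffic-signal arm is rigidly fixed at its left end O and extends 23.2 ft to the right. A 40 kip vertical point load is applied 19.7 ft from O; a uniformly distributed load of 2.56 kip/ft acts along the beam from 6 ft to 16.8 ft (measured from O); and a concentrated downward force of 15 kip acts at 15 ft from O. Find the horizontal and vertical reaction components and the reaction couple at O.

Resultant of the distributed load: 2.56 × 10.8 = 27.648 kip at 11.4 ft from O.
ΣF_x = 0: O_x = 0.
ΣF_y = 0: O_y − 40 − 2.56·10.8 − 15 = 0 → O_y = 82.65 kip.
ΣM about O: M_O − 40·19.7 − (2.56·10.8)·11.4 − 15·15 = 0 → M_O = 1328 kip·ft.

O_x = 0, O_y = 82.65 kip, M_O = 1328 kip·ft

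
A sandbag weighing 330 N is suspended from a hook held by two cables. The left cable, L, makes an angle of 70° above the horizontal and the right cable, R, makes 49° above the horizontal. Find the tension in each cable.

ΣF_x = 0: −T_L·cos70° + T_R·cos49° = 0 → T_R = 0.521325·T_L.
ΣF_y = 0: T_L·sin70° + T_R·sin49° = 330.
Substitute: T_L·(0.939693 + 0.521325·0.75471) = 330 → T_L = 247.535 ≈ 247.5 N.
Then T_R = 0.521325 × 247.535 = 129.0 N.

T_L = 247.5 N, T_R = 129.0 N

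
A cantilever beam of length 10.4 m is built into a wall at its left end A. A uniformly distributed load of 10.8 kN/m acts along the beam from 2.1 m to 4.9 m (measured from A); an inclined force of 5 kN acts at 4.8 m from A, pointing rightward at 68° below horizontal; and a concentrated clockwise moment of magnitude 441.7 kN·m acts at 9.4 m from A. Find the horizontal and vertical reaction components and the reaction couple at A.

Resultant of the distributed load: 10.8 × 2.8 = 30.24 kN at 3.5 m from A.
ΣF_x = 0: A_x + 5·cos68° = 0 → A_x = -1.873 kN.
ΣF_y = 0: A_y − 10.8·2.8 − 5·sin68° = 0 → A_y = 34.88 kN.
ΣM about A: M_A − (10.8·2.8)·3.5 − 5·sin68°·4.8 − 441.7 = 0 → M_A = 569.8 kN·m.

A_x = -1.873 kN, A_y = 34.88 kN, M_A = 569.8 kN·m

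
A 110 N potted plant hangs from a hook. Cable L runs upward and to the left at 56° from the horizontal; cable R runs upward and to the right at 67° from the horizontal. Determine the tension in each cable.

ΣF_x = 0: −T_L·cos56° + T_R·cos67° = 0 → T_R = 1.43115·T_L.
ΣF_y = 0: T_L·sin56° + T_R·sin67° = 110.
Substitute: T_L·(0.829038 + 1.43115·0.920505) = 110 → T_L = 51.2482 ≈ 51.25 N.
Then T_R = 1.43115 × 51.2482 = 73.34 N.

T_L = 51.25 N, T_R = 73.34 N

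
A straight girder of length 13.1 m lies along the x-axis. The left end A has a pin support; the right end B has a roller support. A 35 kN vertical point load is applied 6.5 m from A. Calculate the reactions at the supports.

Moments about A: B_y·13.1 − 35·6.5 = 0 → B_y = 227.5/13.1 = 17.3664 ≈ 17.37 kN.
ΣF_y = 0: A_y + 17.3664 − 35 = 0 → A_y = 17.63 kN.
ΣF_x = 0: no horizontal applied forces, so A_x = 0.

A_x = 0, A_y = 17.63 kN, B_y = 17.37 kN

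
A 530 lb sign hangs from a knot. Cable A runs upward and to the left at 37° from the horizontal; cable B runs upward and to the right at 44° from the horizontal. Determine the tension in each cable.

ΣF_x = 0: −T_A·cos37° + T_B·cos44° = 0 → T_B = 1.11023·T_A.
ΣF_y = 0: T_A·sin37° + T_B·sin44° = 530.
Substitute: T_A·(0.601815 + 1.11023·0.694658) = 530 → T_A = 386.003 ≈ 386.0 lb.
Then T_B = 1.11023 × 386.003 = 428.6 lb.

T_A = 386.0 lb, T_B = 428.6 lb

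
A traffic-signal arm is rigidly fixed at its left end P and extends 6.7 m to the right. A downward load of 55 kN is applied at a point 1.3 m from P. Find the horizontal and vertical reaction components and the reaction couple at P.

P_x = 0, P_y = 55.00 kN, M_P = 71.50 kN·m

ΣF_x = 0: P_x = 0.
ΣF_y = 0: P_y − 55 = 0 → P_y = 55.00 kN.
ΣM about P: M_P − 55·1.3 = 0 → M_P = 71.50 kN·m.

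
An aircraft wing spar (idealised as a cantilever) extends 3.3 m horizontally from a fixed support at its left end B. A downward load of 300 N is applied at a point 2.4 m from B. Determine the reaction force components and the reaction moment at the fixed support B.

ΣF_x = 0: B_x = 0.
ΣF_y = 0: B_y − 300 = 0 → B_y = 300.0 N.
ΣM about B: M_B − 300·2.4 = 0 → M_B = 720.0 N·m.

B_x = 0, B_y = 300.0 N, M_B = 720.0 N·m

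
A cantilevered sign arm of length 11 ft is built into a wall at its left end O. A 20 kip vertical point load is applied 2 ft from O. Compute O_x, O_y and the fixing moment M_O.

O_x = 0, O_y = 20.00 kip, M_O = 40.00 kip·ft

ΣF_x = 0: O_x = 0.
ΣF_y = 0: O_y − 20 = 0 → O_y = 20.00 kip.
ΣM about O: M_O − 20·2 = 0 → M_O = 40.00 kip·ft.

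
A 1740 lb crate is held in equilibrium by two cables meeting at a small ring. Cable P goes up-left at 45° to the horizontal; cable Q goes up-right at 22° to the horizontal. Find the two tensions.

ΣF_x = 0: −T_P·cos45° + T_Q·cos22° = 0 → T_Q = 0.762639·T_P.
ΣF_y = 0: T_P·sin45° + T_Q·sin22° = 1740.
Substitute: T_P·(0.707107 + 0.762639·0.374607) = 1740 → T_P = 1752.62 ≈ 1753 lb.
Then T_Q = 0.762639 × 1752.62 = 1337 lb.

T_P = 1753 lb, T_Q = 1337 lb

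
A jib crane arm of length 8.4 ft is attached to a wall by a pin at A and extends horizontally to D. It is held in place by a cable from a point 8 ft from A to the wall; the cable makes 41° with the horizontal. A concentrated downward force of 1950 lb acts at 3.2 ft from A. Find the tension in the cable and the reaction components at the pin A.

ΣM about A: T·sin41°·8 − 1950·3.2 = 0 → T = 6240/(8·0.656059) = 1188.92 ≈ 1189 lb.
ΣF_x = 0: A_x − T·cos41° = 0 → A_x = 1188.92 × 0.75471 = 897.3 lb.
ΣF_y = 0: A_y + T·sin41° − 1950 = 0 → A_y = 1950 − 1188.92 × 0.656059 = 1170 lb.

T = 1189 lb, A_x = 897.3 lb, A_y = 1170 lb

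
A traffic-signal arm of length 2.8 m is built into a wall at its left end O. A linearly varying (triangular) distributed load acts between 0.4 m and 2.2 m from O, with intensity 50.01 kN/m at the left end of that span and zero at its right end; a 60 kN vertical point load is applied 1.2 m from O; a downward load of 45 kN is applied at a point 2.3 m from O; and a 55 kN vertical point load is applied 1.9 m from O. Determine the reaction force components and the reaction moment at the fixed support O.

O_x = 0, O_y = 205.0 kN, M_O = 325.0 kN·m

Resultant of the triangular load: ½ × 50.01 × 1.8 = 45.009 kN, acting at 1 m from O (one-third of the span from the peak).
ΣF_x = 0: O_x = 0.
ΣF_y = 0: O_y − ½·50.01·1.8 − 60 − 45 − 55 = 0 → O_y = 205.0 kN.
ΣM about O: M_O − (½·50.01·1.8)·1 − 60·1.2 − 45·2.3 − 55·1.9 = 0 → M_O = 325.0 kN·m.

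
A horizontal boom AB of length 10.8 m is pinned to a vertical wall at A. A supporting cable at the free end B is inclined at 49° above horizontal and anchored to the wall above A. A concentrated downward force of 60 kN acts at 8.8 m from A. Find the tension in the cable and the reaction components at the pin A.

T = 64.78 kN, A_x = 42.50 kN, A_y = 11.11 kN

ΣM about A: T·sin49°·10.8 − 60·8.8 = 0 → T = 528/(10.8·0.75471) = 64.7784 ≈ 64.78 kN.
ΣF_x = 0: A_x − T·cos49° = 0 → A_x = 64.7784 × 0.656059 = 42.50 kN.
ΣF_y = 0: A_y + T·sin49° − 60 = 0 → A_y = 60 − 64.7784 × 0.75471 = 11.11 kN.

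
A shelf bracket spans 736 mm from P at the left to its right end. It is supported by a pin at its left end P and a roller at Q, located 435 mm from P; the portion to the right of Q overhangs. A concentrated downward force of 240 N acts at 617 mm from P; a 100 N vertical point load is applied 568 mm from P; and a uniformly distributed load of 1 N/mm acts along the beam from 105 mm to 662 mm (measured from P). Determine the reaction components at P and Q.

Resultant of the distributed load: 1 × 557 = 557 N at 383.5 mm from P.
ΣM about P: Q_y·435 − 240·617 − 100·568 − (1·557)·383.5 = 0 → Q_y = 418489.5/435 = 962.045 ≈ 962.0 N.
ΣF_y = 0: P_y + 962.045 − 240 − 100 − 1·557 = 0 → P_y = -65.04 N.
ΣF_x = 0: no horizontal applied forces, so P_x = 0.

P_x = 0, P_y = -65.04 N, Q_y = 962.0 N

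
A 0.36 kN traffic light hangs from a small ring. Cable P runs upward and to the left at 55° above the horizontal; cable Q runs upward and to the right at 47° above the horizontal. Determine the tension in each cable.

ΣF_x = 0: −T_P·cos55° + T_Q·cos47° = 0 → T_Q = 0.841023·T_P.
ΣF_y = 0: T_P·sin55° + T_Q·sin47° = 0.36.
Substitute: T_P·(0.819152 + 0.841023·0.731354) = 0.36 → T_P = 0.251004 ≈ 0.2510 kN.
Then T_Q = 0.841023 × 0.251004 = 0.2111 kN.

T_P = 0.2510 kN, T_Q = 0.2111 kN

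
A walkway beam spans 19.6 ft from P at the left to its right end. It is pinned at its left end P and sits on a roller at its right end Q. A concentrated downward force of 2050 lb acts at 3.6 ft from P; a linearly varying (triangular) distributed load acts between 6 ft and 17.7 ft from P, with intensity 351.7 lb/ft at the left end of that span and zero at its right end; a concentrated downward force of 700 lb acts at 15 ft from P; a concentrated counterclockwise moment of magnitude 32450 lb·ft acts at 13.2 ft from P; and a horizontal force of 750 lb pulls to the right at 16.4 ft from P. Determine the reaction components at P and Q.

P_x = -750.0 lb, P_y = 4512 lb, Q_y = 295.9 lb

Resultant of the triangular load: ½ × 351.7 × 11.7 = 2057.445 lb, acting at 9.9 ft from P (one-third of the span from the peak).
Taking moments about P: Q_y·19.6 − 2050·3.6 − (½·351.7·11.7)·9.9 − 700·15 + 32450 = 0 → Q_y = 5798.7055/19.6 = 295.852 ≈ 295.9 lb.
ΣF_y = 0: P_y + 295.852 − 2050 − ½·351.7·11.7 − 700 = 0 → P_y = 4512 lb.
ΣF_x = 0: P_x + 750 = 0 → P_x = -750.0 lb.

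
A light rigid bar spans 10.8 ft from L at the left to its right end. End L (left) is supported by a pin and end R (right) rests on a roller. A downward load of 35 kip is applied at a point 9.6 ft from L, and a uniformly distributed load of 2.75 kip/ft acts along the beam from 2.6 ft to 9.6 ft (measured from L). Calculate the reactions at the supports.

L_x = 0, L_y = 12.27 kip, R_y = 41.98 kip

Resultant of the distributed load: 2.75 × 7 = 19.25 kip at 6.1 ft from L.
ΣM about L: R_y·10.8 − 35·9.6 − (2.75·7)·6.1 = 0 → R_y = 453.425/10.8 = 41.9838 ≈ 41.98 kip.
ΣF_y = 0: L_y + 41.9838 − 35 − 2.75·7 = 0 → L_y = 12.27 kip.
ΣF_x = 0: no horizontal applied forces, so L_x = 0.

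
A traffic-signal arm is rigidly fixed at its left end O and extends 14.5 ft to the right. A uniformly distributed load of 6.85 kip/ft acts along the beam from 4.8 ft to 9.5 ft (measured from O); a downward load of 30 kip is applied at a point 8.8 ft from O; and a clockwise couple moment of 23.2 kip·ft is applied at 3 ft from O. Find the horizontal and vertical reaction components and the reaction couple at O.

O_x = 0, O_y = 62.20 kip, M_O = 517.4 kip·ft

Resultant of the distributed load: 6.85 × 4.7 = 32.195 kip at 7.15 ft from O.
ΣF_x = 0: O_x = 0.
ΣF_y = 0: O_y − 6.85·4.7 − 30 = 0 → O_y = 62.20 kip.
ΣM about O: M_O − (6.85·4.7)·7.15 − 30·8.8 − 23.2 = 0 → M_O = 517.4 kip·ft.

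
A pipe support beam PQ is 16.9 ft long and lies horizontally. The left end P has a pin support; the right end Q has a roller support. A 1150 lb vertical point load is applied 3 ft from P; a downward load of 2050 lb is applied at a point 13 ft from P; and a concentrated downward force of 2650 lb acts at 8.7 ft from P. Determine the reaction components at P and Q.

P_x = 0, P_y = 2705 lb, Q_y = 3145 lb

ΣM about P: Q_y·16.9 − 1150·3 − 2050·13 − 2650·8.7 = 0 → Q_y = 53155/16.9 = 3145.27 ≈ 3145 lb.
ΣF_y = 0: P_y + 3145.27 − 1150 − 2050 − 2650 = 0 → P_y = 2705 lb.
ΣF_x = 0: no horizontal applied forces, so P_x = 0.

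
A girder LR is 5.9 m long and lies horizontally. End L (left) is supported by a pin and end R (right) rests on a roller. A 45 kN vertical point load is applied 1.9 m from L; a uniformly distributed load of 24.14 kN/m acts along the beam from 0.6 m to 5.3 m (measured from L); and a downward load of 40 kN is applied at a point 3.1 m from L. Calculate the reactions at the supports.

L_x = 0, L_y = 106.2 kN, R_y = 92.24 kN

Resultant of the distributed load: 24.14 × 4.7 = 113.458 kN at 2.95 m from L.
Taking moments about L: R_y·5.9 − 45·1.9 − (24.14·4.7)·2.95 − 40·3.1 = 0 → R_y = 544.2011/5.9 = 92.2375 ≈ 92.24 kN.
ΣF_y = 0: L_y + 92.2375 − 45 − 24.14·4.7 − 40 = 0 → L_y = 106.2 kN.
ΣF_x = 0: no horizontal applied forces, so L_x = 0.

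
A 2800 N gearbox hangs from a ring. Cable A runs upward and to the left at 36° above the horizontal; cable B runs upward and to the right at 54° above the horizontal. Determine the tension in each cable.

T_A = 1646 N, T_B = 2265 N

ΣF_x = 0: −T_A·cos36° + T_B·cos54° = 0 → T_B = 1.37638·T_A.
ΣF_y = 0: T_A·sin36° + T_B·sin54° = 2800.
Substitute: T_A·(0.587785 + 1.37638·0.809017) = 2800 → T_A = 1645.8 ≈ 1646 N.
Then T_B = 1.37638 × 1645.8 = 2265 N.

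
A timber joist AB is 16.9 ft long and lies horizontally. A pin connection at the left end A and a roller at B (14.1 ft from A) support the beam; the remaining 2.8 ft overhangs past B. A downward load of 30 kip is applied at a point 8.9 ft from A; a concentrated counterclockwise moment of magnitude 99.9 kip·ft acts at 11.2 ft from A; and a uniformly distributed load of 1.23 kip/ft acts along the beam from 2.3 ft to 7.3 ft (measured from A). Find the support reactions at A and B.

Resultant of the distributed load: 1.23 × 5 = 6.15 kip at 4.8 ft from A.
Taking moments about A: B_y·14.1 − 30·8.9 + 99.9 − (1.23·5)·4.8 = 0 → B_y = 196.62/14.1 = 13.9447 ≈ 13.94 kip.
ΣF_y = 0: A_y + 13.9447 − 30 − 1.23·5 = 0 → A_y = 22.21 kip.
ΣF_x = 0: no horizontal applied forces, so A_x = 0.

A_x = 0, A_y = 22.21 kip, B_y = 13.94 kip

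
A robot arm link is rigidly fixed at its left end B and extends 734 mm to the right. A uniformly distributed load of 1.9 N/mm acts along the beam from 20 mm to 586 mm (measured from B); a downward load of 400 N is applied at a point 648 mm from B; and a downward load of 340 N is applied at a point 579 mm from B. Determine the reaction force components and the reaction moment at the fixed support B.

Resultant of the distributed load: 1.9 × 566 = 1075.4 N at 303 mm from B.
ΣF_x = 0: B_x = 0.
ΣF_y = 0: B_y − 1.9·566 − 400 − 340 = 0 → B_y = 1815 N.
ΣM about B: M_B − (1.9·566)·303 − 400·648 − 340·579 = 0 → M_B = 781900 N·mm.

B_x = 0, B_y = 1815 N, M_B = 781900 N·mm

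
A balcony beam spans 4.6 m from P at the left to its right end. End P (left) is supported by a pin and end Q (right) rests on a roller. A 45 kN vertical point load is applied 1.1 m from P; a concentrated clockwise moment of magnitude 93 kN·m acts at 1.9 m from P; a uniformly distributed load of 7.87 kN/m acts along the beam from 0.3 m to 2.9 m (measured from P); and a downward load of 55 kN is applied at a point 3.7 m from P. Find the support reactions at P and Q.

P_x = 0, P_y = 38.13 kN, Q_y = 82.33 kN

Resultant of the distributed load: 7.87 × 2.6 = 20.462 kN at 1.6 m from P.
Moments about P: Q_y·4.6 − 45·1.1 − 93 − (7.87·2.6)·1.6 − 55·3.7 = 0 → Q_y = 378.7392/4.6 = 82.3346 ≈ 82.33 kN.
ΣF_y = 0: P_y + 82.3346 − 45 − 7.87·2.6 − 55 = 0 → P_y = 38.13 kN.
ΣF_x = 0: no horizontal applied forces, so P_x = 0.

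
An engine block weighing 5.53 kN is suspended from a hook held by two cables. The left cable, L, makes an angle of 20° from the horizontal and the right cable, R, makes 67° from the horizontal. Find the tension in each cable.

ΣF_x = 0: −T_L·cos20° + T_R·cos67° = 0 → T_R = 2.40496·T_L.
ΣF_y = 0: T_L·sin20° + T_R·sin67° = 5.53.
Substitute: T_L·(0.34202 + 2.40496·0.920505) = 5.53 → T_L = 2.16371 ≈ 2.164 kN.
Then T_R = 2.40496 × 2.16371 = 5.204 kN.

T_L = 2.164 kN, T_R = 5.204 kN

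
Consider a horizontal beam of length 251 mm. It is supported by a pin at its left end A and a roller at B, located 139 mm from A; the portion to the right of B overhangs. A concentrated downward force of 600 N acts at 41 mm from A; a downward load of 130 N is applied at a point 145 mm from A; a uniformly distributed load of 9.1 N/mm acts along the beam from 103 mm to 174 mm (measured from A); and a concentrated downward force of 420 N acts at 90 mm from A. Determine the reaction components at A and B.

A_x = 0, A_y = 567.8 N, B_y = 1228 N

Resultant of the distributed load: 9.1 × 71 = 646.1 N at 138.5 mm from A.
Moments about A: B_y·139 − 600·41 − 130·145 − (9.1·71)·138.5 − 420·90 = 0 → B_y = 170734.85/139 = 1228.31 ≈ 1228 N.
ΣF_y = 0: A_y + 1228.31 − 600 − 130 − 9.1·71 − 420 = 0 → A_y = 567.8 N.
ΣF_x = 0: no horizontal applied forces, so A_x = 0.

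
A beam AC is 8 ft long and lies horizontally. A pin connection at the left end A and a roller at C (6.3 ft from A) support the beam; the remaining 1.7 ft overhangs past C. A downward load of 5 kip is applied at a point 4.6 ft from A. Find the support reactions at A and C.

Taking moments about A: C_y·6.3 − 5·4.6 = 0 → C_y = 23/6.3 = 3.65079 ≈ 3.651 kip.
ΣF_y = 0: A_y + 3.65079 − 5 = 0 → A_y = 1.349 kip.
ΣF_x = 0: no horizontal applied forces, so A_x = 0.

A_x = 0, A_y = 1.349 kip, C_y = 3.651 kip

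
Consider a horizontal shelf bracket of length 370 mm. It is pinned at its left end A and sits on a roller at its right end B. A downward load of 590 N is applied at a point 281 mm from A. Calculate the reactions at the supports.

A_x = 0, A_y = 141.9 N, B_y = 448.1 N

ΣM about A: B_y·370 − 590·281 = 0 → B_y = 165790/370 = 448.081 ≈ 448.1 N.
ΣF_y = 0: A_y + 448.081 − 590 = 0 → A_y = 141.9 N.
ΣF_x = 0: no horizontal applied forces, so A_x = 0.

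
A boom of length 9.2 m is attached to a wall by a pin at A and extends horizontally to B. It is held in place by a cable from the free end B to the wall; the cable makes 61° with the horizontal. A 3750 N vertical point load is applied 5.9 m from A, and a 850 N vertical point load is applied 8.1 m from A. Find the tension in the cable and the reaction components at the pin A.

ΣM about A: T·sin61°·9.2 − 3750·5.9 − 850·8.1 = 0 → T = 29010/(9.2·0.87462) = 3605.29 ≈ 3605 N.
ΣF_x = 0: A_x − T·cos61° = 0 → A_x = 3605.29 × 0.48481 = 1748 N.
ΣF_y = 0: A_y + T·sin61° − 3750 − 850 = 0 → A_y = 4600 − 3605.29 × 0.87462 = 1447 N.

T = 3605 N, A_x = 1748 N, A_y = 1447 N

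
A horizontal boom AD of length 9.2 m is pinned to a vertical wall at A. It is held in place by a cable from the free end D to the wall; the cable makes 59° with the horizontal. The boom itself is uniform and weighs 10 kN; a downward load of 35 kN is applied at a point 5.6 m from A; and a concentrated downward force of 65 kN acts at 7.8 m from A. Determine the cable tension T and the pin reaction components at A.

ΣM about A: T·sin59°·9.2 − 10·4.6 − 35·5.6 − 65·7.8 = 0 → T = 749/(9.2·0.857167) = 94.9792 ≈ 94.98 kN.
ΣF_x = 0: A_x − T·cos59° = 0 → A_x = 94.9792 × 0.515038 = 48.92 kN.
ΣF_y = 0: A_y + T·sin59° − 10 − 35 − 65 = 0 → A_y = 110 − 94.9792 × 0.857167 = 28.59 kN.

T = 94.98 kN, A_x = 48.92 kN, A_y = 28.59 kN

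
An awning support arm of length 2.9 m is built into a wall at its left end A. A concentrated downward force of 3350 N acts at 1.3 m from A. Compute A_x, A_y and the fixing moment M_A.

ΣF_x = 0: A_x = 0.
ΣF_y = 0: A_y − 3350 = 0 → A_y = 3350 N.
ΣM about A: M_A − 3350·1.3 = 0 → M_A = 4355 N·m.

A_x = 0, A_y = 3350 N, M_A = 4355 N·m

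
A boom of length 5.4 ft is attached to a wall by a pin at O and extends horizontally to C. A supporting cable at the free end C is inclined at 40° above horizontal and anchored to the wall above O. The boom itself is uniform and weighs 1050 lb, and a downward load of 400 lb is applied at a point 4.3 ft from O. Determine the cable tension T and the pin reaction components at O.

ΣM about O: T·sin40°·5.4 − 1050·2.7 − 400·4.3 = 0 → T = 4555/(5.4·0.642788) = 1312.28 ≈ 1312 lb.
ΣF_x = 0: O_x − T·cos40° = 0 → O_x = 1312.28 × 0.766044 = 1005 lb.
ΣF_y = 0: O_y + T·sin40° − 1050 − 400 = 0 → O_y = 1450 − 1312.28 × 0.642788 = 606.5 lb.

T = 1312 lb, O_x = 1005 lb, O_y = 606.5 lb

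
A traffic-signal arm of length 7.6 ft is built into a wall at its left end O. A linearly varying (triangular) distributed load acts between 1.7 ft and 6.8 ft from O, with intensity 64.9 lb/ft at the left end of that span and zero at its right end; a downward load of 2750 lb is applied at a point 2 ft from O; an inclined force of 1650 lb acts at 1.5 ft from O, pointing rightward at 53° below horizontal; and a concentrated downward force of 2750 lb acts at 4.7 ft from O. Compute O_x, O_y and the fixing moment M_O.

O_x = -993.0 lb, O_y = 6983 lb, M_O = 20960 lb·ft

Resultant of the triangular load: ½ × 64.9 × 5.1 = 165.495 lb, acting at 3.4 ft from O (one-third of the span from the peak).
ΣF_x = 0: O_x + 1650·cos53° = 0 → O_x = -993.0 lb.
ΣF_y = 0: O_y − ½·64.9·5.1 − 2750 − 1650·sin53° − 2750 = 0 → O_y = 6983 lb.
ΣM about O: M_O − (½·64.9·5.1)·3.4 − 2750·2 − 1650·sin53°·1.5 − 2750·4.7 = 0 → M_O = 20960 lb·ft.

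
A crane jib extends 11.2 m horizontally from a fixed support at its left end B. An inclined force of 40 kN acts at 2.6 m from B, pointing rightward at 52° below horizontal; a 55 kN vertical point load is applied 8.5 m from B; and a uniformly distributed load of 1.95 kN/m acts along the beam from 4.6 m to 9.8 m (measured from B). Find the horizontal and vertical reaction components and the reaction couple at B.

Resultant of the distributed load: 1.95 × 5.2 = 10.14 kN at 7.2 m from B.
ΣF_x = 0: B_x + 40·cos52° = 0 → B_x = -24.63 kN.
ΣF_y = 0: B_y − 40·sin52° − 55 − 1.95·5.2 = 0 → B_y = 96.66 kN.
ΣM about B: M_B − 40·sin52°·2.6 − 55·8.5 − (1.95·5.2)·7.2 = 0 → M_B = 622.5 kN·m.

B_x = -24.63 kN, B_y = 96.66 kN, M_B = 622.5 kN·m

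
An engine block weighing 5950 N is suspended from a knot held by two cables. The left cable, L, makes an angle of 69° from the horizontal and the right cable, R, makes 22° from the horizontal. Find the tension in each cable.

ΣF_x = 0: −T_L·cos69° + T_R·cos22° = 0 → T_R = 0.386512·T_L.
ΣF_y = 0: T_L·sin69° + T_R·sin22° = 5950.
Substitute: T_L·(0.93358 + 0.386512·0.374607) = 5950 → T_L = 5517.59 ≈ 5518 N.
Then T_R = 0.386512 × 5517.59 = 2133 N.

T_L = 5518 N, T_R = 2133 N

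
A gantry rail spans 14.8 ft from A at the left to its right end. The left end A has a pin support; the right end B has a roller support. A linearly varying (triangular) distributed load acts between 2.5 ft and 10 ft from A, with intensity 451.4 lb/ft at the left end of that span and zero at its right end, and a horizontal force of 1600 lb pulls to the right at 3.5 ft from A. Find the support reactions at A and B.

A_x = -1600 lb, A_y = 1121 lb, B_y = 571.9 lb

Resultant of the triangular load: ½ × 451.4 × 7.5 = 1692.75 lb, acting at 5 ft from A (one-third of the span from the peak).
Taking moments about A: B_y·14.8 − (½·451.4·7.5)·5 = 0 → B_y = 8463.75/14.8 = 571.875 ≈ 571.9 lb.
ΣF_y = 0: A_y + 571.875 − ½·451.4·7.5 = 0 → A_y = 1121 lb.
ΣF_x = 0: A_x + 1600 = 0 → A_x = -1600 lb.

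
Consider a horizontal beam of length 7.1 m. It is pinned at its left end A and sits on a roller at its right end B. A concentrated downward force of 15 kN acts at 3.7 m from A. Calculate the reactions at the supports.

A_x = 0, A_y = 7.183 kN, B_y = 7.817 kN

ΣM about A: B_y·7.1 − 15·3.7 = 0 → B_y = 55.5/7.1 = 7.8169 ≈ 7.817 kN.
ΣF_y = 0: A_y + 7.8169 − 15 = 0 → A_y = 7.183 kN.
ΣF_x = 0: no horizontal applied forces, so A_x = 0.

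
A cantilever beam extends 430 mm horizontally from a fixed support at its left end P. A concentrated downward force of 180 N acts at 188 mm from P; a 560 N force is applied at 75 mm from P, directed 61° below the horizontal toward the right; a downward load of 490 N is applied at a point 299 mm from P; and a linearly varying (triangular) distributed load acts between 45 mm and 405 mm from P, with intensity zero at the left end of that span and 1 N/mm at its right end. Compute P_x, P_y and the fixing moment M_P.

P_x = -271.5 N, P_y = 1340 N, M_P = 268400 N·mm

Resultant of the triangular load: ½ × 1 × 360 = 180 N, acting at 285 mm from P (one-third of the span from the peak).
ΣF_x = 0: P_x + 560·cos61° = 0 → P_x = -271.5 N.
ΣF_y = 0: P_y − 180 − 560·sin61° − 490 − ½·1·360 = 0 → P_y = 1340 N.
ΣM about P: M_P − 180·188 − 560·sin61°·75 − 490·299 − (½·1·360)·285 = 0 → M_P = 268400 N·mm.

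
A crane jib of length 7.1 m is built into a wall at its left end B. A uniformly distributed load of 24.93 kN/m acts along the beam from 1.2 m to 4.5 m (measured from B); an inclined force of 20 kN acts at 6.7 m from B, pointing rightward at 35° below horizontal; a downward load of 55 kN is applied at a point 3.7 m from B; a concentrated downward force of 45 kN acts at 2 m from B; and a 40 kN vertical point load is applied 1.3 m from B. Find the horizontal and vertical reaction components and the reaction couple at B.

B_x = -16.38 kN, B_y = 233.7 kN, M_B = 656.8 kN·m

Resultant of the distributed load: 24.93 × 3.3 = 82.269 kN at 2.85 m from B.
ΣF_x = 0: B_x + 20·cos35° = 0 → B_x = -16.38 kN.
ΣF_y = 0: B_y − 24.93·3.3 − 20·sin35° − 55 − 45 − 40 = 0 → B_y = 233.7 kN.
ΣM about B: M_B − (24.93·3.3)·2.85 − 20·sin35°·6.7 − 55·3.7 − 45·2 − 40·1.3 = 0 → M_B = 656.8 kN·m.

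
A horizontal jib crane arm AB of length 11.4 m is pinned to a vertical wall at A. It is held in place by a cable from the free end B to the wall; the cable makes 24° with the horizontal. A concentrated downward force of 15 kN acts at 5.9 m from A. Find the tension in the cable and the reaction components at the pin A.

T = 19.09 kN, A_x = 17.44 kN, A_y = 7.237 kN

ΣM about A: T·sin24°·11.4 − 15·5.9 = 0 → T = 88.5/(11.4·0.406737) = 19.0864 ≈ 19.09 kN.
ΣF_x = 0: A_x − T·cos24° = 0 → A_x = 19.0864 × 0.913545 = 17.44 kN.
ΣF_y = 0: A_y + T·sin24° − 15 = 0 → A_y = 15 − 19.0864 × 0.406737 = 7.237 kN.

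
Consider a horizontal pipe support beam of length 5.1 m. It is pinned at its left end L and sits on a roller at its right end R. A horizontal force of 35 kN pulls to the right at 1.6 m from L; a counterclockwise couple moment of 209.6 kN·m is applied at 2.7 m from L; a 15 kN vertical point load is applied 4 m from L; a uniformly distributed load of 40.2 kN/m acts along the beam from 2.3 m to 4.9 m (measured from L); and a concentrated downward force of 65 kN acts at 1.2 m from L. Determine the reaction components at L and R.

L_x = -35.00 kN, L_y = 124.8 kN, R_y = 59.74 kN

Resultant of the distributed load: 40.2 × 2.6 = 104.52 kN at 3.6 m from L.
Taking moments about L: R_y·5.1 + 209.6 − 15·4 − (40.2·2.6)·3.6 − 65·1.2 = 0 → R_y = 304.672/5.1 = 59.7396 ≈ 59.74 kN.
ΣF_y = 0: L_y + 59.7396 − 15 − 40.2·2.6 − 65 = 0 → L_y = 124.8 kN.
ΣF_x = 0: L_x + 35 = 0 → L_x = -35.00 kN.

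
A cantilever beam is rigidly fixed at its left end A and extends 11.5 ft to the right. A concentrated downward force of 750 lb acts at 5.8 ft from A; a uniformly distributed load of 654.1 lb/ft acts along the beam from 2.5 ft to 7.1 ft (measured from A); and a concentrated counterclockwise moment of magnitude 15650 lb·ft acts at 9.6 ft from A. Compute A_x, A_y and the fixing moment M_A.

Resultant of the distributed load: 654.1 × 4.6 = 3008.86 lb at 4.8 ft from A.
ΣF_x = 0: A_x = 0.
ΣF_y = 0: A_y − 750 − 654.1·4.6 = 0 → A_y = 3759 lb.
ΣM about A: M_A − 750·5.8 − (654.1·4.6)·4.8 + 15650 = 0 → M_A = 3143 lb·ft.

A_x = 0, A_y = 3759 lb, M_A = 3143 lb·ft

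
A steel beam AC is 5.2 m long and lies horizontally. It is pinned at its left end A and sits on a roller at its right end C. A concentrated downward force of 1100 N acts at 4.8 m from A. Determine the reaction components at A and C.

ΣM about A: C_y·5.2 − 1100·4.8 = 0 → C_y = 5280/5.2 = 1015.38 ≈ 1015 N.
ΣF_y = 0: A_y + 1015.38 − 1100 = 0 → A_y = 84.62 N.
ΣF_x = 0: no horizontal applied forces, so A_x = 0.

A_x = 0, A_y = 84.62 N, C_y = 1015 N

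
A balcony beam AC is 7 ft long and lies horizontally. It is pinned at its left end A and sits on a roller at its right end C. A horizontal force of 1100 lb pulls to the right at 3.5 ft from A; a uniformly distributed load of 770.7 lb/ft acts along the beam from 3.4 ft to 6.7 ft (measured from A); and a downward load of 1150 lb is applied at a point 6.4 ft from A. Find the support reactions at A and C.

A_x = -1100 lb, A_y = 807.1 lb, C_y = 2886 lb

Resultant of the distributed load: 770.7 × 3.3 = 2543.31 lb at 5.05 ft from A.
Moments about A: C_y·7 − (770.7·3.3)·5.05 − 1150·6.4 = 0 → C_y = 20203.7155/7 = 2886.25 ≈ 2886 lb.
ΣF_y = 0: A_y + 2886.25 − 770.7·3.3 − 1150 = 0 → A_y = 807.1 lb.
ΣF_x = 0: A_x + 1100 = 0 → A_x = -1100 lb.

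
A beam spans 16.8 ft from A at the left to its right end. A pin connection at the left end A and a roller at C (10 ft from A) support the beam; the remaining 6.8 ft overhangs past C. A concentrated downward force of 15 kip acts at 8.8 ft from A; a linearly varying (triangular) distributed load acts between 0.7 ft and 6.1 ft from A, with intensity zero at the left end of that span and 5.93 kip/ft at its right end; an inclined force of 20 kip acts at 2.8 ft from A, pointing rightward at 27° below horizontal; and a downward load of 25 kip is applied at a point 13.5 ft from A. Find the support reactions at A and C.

A_x = -17.82 kip, A_y = 8.714 kip, C_y = 56.38 kip

Resultant of the triangular load: ½ × 5.93 × 5.4 = 16.011 kip, acting at 4.3 ft from A (one-third of the span from the peak).
Taking moments about A: C_y·10 − 15·8.8 − (½·5.93·5.4)·4.3 − 20·sin27°·2.8 − 25·13.5 = 0 → C_y = 563.771/10 = 56.3771 ≈ 56.38 kip.
ΣF_y = 0: A_y + 56.3771 − 15 − ½·5.93·5.4 − 20·sin27° − 25 = 0 → A_y = 8.714 kip.
ΣF_x = 0: A_x + 20·cos27° = 0 → A_x = -17.82 kip.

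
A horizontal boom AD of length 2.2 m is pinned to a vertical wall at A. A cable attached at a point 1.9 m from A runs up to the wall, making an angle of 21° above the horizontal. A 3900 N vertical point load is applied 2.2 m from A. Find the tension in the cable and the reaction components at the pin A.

ΣM about A: T·sin21°·1.9 − 3900·2.2 = 0 → T = 8580/(1.9·0.358368) = 12601 ≈ 12600 N.
ΣF_x = 0: A_x − T·cos21° = 0 → A_x = 12601 × 0.93358 = 11760 N.
ΣF_y = 0: A_y + T·sin21° − 3900 = 0 → A_y = 3900 − 12601 × 0.358368 = -615.8 N.

T = 12600 N, A_x = 11760 N, A_y = -615.8 N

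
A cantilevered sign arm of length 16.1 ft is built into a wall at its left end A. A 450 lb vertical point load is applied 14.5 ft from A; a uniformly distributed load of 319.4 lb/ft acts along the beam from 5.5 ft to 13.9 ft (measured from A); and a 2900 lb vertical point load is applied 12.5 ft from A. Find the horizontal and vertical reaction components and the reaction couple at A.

A_x = 0, A_y = 6033 lb, M_A = 68800 lb·ft

Resultant of the distributed load: 319.4 × 8.4 = 2682.96 lb at 9.7 ft from A.
ΣF_x = 0: A_x = 0.
ΣF_y = 0: A_y − 450 − 319.4·8.4 − 2900 = 0 → A_y = 6033 lb.
ΣM about A: M_A − 450·14.5 − (319.4·8.4)·9.7 − 2900·12.5 = 0 → M_A = 68800 lb·ft.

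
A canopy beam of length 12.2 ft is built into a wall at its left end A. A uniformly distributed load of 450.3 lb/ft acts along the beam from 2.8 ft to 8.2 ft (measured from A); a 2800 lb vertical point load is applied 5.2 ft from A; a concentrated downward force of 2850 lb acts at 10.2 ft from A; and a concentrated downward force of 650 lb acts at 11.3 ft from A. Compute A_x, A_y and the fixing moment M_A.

Resultant of the distributed load: 450.3 × 5.4 = 2431.62 lb at 5.5 ft from A.
ΣF_x = 0: A_x = 0.
ΣF_y = 0: A_y − 450.3·5.4 − 2800 − 2850 − 650 = 0 → A_y = 8732 lb.
ΣM about A: M_A − (450.3·5.4)·5.5 − 2800·5.2 − 2850·10.2 − 650·11.3 = 0 → M_A = 64350 lb·ft.

A_x = 0, A_y = 8732 lb, M_A = 64350 lb·ft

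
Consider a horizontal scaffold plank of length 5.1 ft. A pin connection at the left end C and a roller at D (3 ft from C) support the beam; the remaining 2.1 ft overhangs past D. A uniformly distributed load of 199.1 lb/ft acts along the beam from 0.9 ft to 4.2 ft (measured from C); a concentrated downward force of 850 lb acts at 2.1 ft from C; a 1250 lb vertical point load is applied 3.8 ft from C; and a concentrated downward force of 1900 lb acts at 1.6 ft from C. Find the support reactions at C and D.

C_x = 0, C_y = 906.9 lb, D_y = 3750 lb

Resultant of the distributed load: 199.1 × 3.3 = 657.03 lb at 2.55 ft from C.
Moments about C: D_y·3 − (199.1·3.3)·2.55 − 850·2.1 − 1250·3.8 − 1900·1.6 = 0 → D_y = 11250.4265/3 = 3750.14 ≈ 3750 lb.
ΣF_y = 0: C_y + 3750.14 − 199.1·3.3 − 850 − 1250 − 1900 = 0 → C_y = 906.9 lb.
ΣF_x = 0: no horizontal applied forces, so C_x = 0.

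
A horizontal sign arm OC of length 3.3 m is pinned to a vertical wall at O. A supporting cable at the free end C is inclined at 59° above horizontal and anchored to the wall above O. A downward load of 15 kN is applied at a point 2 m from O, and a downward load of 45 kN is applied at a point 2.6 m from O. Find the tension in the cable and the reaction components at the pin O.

ΣM about O: T·sin59°·3.3 − 15·2 − 45·2.6 = 0 → T = 147/(3.3·0.857167) = 51.9682 ≈ 51.97 kN.
ΣF_x = 0: O_x − T·cos59° = 0 → O_x = 51.9682 × 0.515038 = 26.77 kN.
ΣF_y = 0: O_y + T·sin59° − 15 − 45 = 0 → O_y = 60 − 51.9682 × 0.857167 = 15.45 kN.

T = 51.97 kN, O_x = 26.77 kN, O_y = 15.45 kN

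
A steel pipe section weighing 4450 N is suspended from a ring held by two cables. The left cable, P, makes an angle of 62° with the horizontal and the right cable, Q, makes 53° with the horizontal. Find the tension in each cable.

T_P = 2955 N, T_Q = 2305 N

ΣF_x = 0: −T_P·cos62° + T_Q·cos53° = 0 → T_Q = 0.780093·T_P.
ΣF_y = 0: T_P·sin62° + T_Q·sin53° = 4450.
Substitute: T_P·(0.882948 + 0.780093·0.798636) = 4450 → T_P = 2954.93 ≈ 2955 N.
Then T_Q = 0.780093 × 2954.93 = 2305 N.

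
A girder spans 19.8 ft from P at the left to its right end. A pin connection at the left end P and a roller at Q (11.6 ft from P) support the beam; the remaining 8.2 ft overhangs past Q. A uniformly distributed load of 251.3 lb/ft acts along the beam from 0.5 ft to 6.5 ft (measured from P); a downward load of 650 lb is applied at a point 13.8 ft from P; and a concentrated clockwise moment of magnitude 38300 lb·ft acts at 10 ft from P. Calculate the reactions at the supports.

P_x = 0, P_y = -2372 lb, Q_y = 4530 lb

Resultant of the distributed load: 251.3 × 6 = 1507.8 lb at 3.5 ft from P.
Moments about P: Q_y·11.6 − (251.3·6)·3.5 − 650·13.8 − 38300 = 0 → Q_y = 52547.3/11.6 = 4529.94 ≈ 4530 lb.
ΣF_y = 0: P_y + 4529.94 − 251.3·6 − 650 = 0 → P_y = -2372 lb.
ΣF_x = 0: no horizontal applied forces, so P_x = 0.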